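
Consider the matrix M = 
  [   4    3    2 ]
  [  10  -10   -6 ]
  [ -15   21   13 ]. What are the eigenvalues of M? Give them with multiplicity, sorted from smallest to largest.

Characteristic polynomial: p(λ) = λ^3 - 7λ^2 + 8λ + 16 = (λ - 4)^2(λ + 1).
Roots (with multiplicity): -1, 4, 4.

-1, 4, 4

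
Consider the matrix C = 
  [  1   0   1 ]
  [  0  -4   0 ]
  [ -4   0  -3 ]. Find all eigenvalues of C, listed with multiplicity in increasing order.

Characteristic polynomial: p(λ) = λ^3 + 6λ^2 + 9λ + 4 = (λ + 1)^2(λ + 4).
Roots (with multiplicity): -4, -1, -1.

-4, -1, -1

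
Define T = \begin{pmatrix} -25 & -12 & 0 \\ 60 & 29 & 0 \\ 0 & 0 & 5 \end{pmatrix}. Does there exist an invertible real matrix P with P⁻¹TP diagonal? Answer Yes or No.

Characteristic polynomial: p(s) = s^3 - 9s^2 + 15s + 25 = (s - 5)^2(s + 1).
s = 5 has algebraic multiplicity 2; rank(T − 5I) = 1, so geometric multiplicity = 2.
Every eigenvalue has geometric = algebraic multiplicity, so T is diagonalizable.

Yes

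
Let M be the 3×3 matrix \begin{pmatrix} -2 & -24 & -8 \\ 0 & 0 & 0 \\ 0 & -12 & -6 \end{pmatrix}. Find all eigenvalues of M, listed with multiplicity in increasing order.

Characteristic polynomial: p(r) = r^3 + 8r^2 + 12r = r(r + 2)(r + 6).
Roots (with multiplicity): -6, -2, 0.

-6, -2, 0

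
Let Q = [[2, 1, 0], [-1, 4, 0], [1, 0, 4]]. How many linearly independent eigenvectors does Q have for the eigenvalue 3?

Q − 3I = [[-1, 1, 0], [-1, 1, 0], [1, 0, 1]].
This matrix has rank 2, so its null space has dimension 3 − 2 = 1.

1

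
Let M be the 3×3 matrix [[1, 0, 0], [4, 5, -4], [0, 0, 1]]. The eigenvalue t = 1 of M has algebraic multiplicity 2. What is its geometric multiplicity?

2

M − 1I = [[0, 0, 0], [4, 4, -4], [0, 0, 0]].
This matrix has rank 1, so its null space has dimension 3 − 1 = 2.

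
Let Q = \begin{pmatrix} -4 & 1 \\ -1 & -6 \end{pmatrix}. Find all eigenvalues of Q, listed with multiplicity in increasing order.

Characteristic polynomial: p(μ) = μ^2 + 10μ + 25 = (μ + 5)^2.
Roots (with multiplicity): -5, -5.

-5, -5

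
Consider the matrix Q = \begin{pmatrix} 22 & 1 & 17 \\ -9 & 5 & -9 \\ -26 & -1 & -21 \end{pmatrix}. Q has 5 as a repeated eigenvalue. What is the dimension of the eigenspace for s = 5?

Q − 5I = [[17, 1, 17], [-9, 0, -9], [-26, -1, -26]].
This matrix has rank 2, so its null space has dimension 3 − 2 = 1.

1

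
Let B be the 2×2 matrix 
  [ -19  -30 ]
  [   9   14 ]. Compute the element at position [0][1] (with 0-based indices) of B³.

Characteristic polynomial: s^2 + 5s + 4 = (s + 1)(s + 4), so the eigenvalues are -4, -1.
s=-1: eigenvector (-5, 3).
s=-4: eigenvector (-2, 1).
P = [[-5, -2], [3, 1]], D = diag(-1, -4), P⁻¹ = [[1, 2], [-3, -5]].
B³ = P·diag(-1, -64)·P⁻¹ = [[-379, -630], [189, 314]].
The requested entry is -630.

-630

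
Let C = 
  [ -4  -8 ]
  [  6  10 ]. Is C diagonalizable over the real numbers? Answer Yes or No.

Characteristic polynomial: p(λ) = λ^2 - 6λ + 8 = (λ - 4)(λ - 2).
All 2 eigenvalues are distinct, so C is diagonalizable.

Yes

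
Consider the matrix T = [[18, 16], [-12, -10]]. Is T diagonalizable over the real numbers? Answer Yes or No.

Characteristic polynomial: p(s) = s^2 - 8s + 12 = (s - 6)(s - 2).
All 2 eigenvalues are distinct, so T is diagonalizable.

Yes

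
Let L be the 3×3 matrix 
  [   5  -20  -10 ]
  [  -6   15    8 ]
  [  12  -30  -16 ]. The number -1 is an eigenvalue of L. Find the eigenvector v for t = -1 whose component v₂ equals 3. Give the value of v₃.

-6

L + 1I = [[6, -20, -10], [-6, 16, 8], [12, -30, -15]].
Solving (L + 1I)v = 0 gives the eigenspace spanned by (0, 3, -6).
With v₂ = 3, v = (0, 3, -6), so v₃ = -6.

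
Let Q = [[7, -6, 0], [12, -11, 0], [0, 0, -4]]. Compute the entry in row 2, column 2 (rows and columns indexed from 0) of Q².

16

Characteristic polynomial: t^3 + 8t^2 + 11t - 20 = (t - 1)(t + 4)(t + 5), so the eigenvalues are -5, -4, 1.
t=1: eigenvector (-1, -1, 0).
t=-5: eigenvector (1, 2, 0).
t=-4: eigenvector (0, 0, 1).
P = [[-1, 1, 0], [-1, 2, 0], [0, 0, 1]], D = diag(1, -5, -4), P⁻¹ = [[-2, 1, 0], [-1, 1, 0], [0, 0, 1]].
Q² = P·diag(1, 25, 16)·P⁻¹ = [[-23, 24, 0], [-48, 49, 0], [0, 0, 16]].
The requested entry is 16.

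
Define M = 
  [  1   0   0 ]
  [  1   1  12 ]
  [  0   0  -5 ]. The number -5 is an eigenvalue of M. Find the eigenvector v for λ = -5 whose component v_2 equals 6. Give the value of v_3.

-3

M + 5I = [[6, 0, 0], [1, 6, 12], [0, 0, 0]].
Solving (M + 5I)v = 0 gives the eigenspace spanned by (0, 6, -3).
With v_2 = 6, v = (0, 6, -3), so v_3 = -3.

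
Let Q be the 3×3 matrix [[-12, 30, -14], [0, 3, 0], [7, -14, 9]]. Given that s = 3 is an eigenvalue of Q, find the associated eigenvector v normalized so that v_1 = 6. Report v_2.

3

Q − 3I = [[-15, 30, -14], [0, 0, 0], [7, -14, 6]].
Solving (Q − 3I)v = 0 gives the eigenspace spanned by (6, 3, 0).
With v_1 = 6, v = (6, 3, 0), so v_2 = 3.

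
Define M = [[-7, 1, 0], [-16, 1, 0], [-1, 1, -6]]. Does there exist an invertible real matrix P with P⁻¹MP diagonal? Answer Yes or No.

No

Characteristic polynomial: p(λ) = λ^3 + 12λ^2 + 45λ + 54 = (λ + 3)^2(λ + 6).
λ = -3 has algebraic multiplicity 2; rank(M + 3I) = 2, so geometric multiplicity = 1.
Geometric multiplicity < algebraic multiplicity, so M is not diagonalizable.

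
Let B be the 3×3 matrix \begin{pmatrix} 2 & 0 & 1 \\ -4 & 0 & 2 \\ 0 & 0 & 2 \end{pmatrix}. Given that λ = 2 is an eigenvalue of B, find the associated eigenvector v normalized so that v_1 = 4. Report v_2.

B − 2I = [[0, 0, 1], [-4, -2, 2], [0, 0, 0]].
Solving (B − 2I)v = 0 gives the eigenspace spanned by (4, -8, 0).
With v_1 = 4, v = (4, -8, 0), so v_2 = -8.

-8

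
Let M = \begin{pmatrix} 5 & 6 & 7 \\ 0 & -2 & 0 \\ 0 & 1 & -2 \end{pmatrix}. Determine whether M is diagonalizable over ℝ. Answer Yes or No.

No

Characteristic polynomial: p(s) = s^3 - s^2 - 16s - 20 = (s - 5)(s + 2)^2.
s = -2 has algebraic multiplicity 2; rank(M + 2I) = 2, so geometric multiplicity = 1.
Geometric multiplicity < algebraic multiplicity, so M is not diagonalizable.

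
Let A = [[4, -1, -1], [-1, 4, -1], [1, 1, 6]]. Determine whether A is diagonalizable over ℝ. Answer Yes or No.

Yes

Characteristic polynomial: p(λ) = λ^3 - 14λ^2 + 65λ - 100 = (λ - 5)^2(λ - 4).
λ = 5 has algebraic multiplicity 2; rank(A − 5I) = 1, so geometric multiplicity = 2.
Every eigenvalue has geometric = algebraic multiplicity, so A is diagonalizable.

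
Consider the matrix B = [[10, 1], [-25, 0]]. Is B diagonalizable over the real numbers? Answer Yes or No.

Characteristic polynomial: p(r) = r^2 - 10r + 25 = (r - 5)^2.
r = 5 has algebraic multiplicity 2; rank(B − 5I) = 1, so geometric multiplicity = 1.
Geometric multiplicity < algebraic multiplicity, so B is not diagonalizable.

No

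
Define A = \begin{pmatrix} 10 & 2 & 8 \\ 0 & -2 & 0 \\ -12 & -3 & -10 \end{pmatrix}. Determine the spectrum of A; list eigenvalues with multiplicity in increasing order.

Characteristic polynomial: p(s) = s^3 + 2s^2 - 4s - 8 = (s - 2)(s + 2)^2.
Roots (with multiplicity): -2, -2, 2.

-2, -2, 2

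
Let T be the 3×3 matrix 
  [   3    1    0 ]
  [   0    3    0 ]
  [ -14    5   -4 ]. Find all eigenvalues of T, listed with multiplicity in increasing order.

Characteristic polynomial: p(λ) = λ^3 - 2λ^2 - 15λ + 36 = (λ - 3)^2(λ + 4).
Roots (with multiplicity): -4, 3, 3.

-4, 3, 3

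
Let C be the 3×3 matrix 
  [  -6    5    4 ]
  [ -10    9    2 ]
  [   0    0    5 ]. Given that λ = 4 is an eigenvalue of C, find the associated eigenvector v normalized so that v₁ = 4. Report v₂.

C − 4I = [[-10, 5, 4], [-10, 5, 2], [0, 0, 1]].
Solving (C − 4I)v = 0 gives the eigenspace spanned by (4, 8, 0).
With v₁ = 4, v = (4, 8, 0), so v₂ = 8.

8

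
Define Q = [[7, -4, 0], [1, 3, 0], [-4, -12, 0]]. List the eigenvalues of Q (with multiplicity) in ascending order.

0, 5, 5

Characteristic polynomial: p(r) = r^3 - 10r^2 + 25r = r(r - 5)^2.
Roots (with multiplicity): 0, 5, 5.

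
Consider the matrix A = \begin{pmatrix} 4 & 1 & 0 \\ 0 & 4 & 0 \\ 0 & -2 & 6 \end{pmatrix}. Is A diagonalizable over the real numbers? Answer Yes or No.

No

Characteristic polynomial: p(μ) = μ^3 - 14μ^2 + 64μ - 96 = (μ - 6)(μ - 4)^2.
μ = 4 has algebraic multiplicity 2; rank(A − 4I) = 2, so geometric multiplicity = 1.
Geometric multiplicity < algebraic multiplicity, so A is not diagonalizable.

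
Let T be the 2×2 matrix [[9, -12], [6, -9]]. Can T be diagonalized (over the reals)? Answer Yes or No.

Yes

Characteristic polynomial: p(r) = r^2 - 9 = (r - 3)(r + 3).
All 2 eigenvalues are distinct, so T is diagonalizable.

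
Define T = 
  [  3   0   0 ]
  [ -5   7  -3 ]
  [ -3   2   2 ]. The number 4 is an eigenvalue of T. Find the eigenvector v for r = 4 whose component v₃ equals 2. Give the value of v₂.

2

T − 4I = [[-1, 0, 0], [-5, 3, -3], [-3, 2, -2]].
Solving (T − 4I)v = 0 gives the eigenspace spanned by (0, 2, 2).
With v₃ = 2, v = (0, 2, 2), so v₂ = 2.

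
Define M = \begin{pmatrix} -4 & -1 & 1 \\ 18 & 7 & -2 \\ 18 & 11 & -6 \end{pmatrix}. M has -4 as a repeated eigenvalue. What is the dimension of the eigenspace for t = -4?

1

M + 4I = [[0, -1, 1], [18, 11, -2], [18, 11, -2]].
This matrix has rank 2, so its null space has dimension 3 − 2 = 1.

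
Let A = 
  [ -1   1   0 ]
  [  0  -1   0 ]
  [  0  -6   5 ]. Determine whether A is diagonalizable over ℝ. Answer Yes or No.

Characteristic polynomial: p(s) = s^3 - 3s^2 - 9s - 5 = (s - 5)(s + 1)^2.
s = -1 has algebraic multiplicity 2; rank(A + 1I) = 2, so geometric multiplicity = 1.
Geometric multiplicity < algebraic multiplicity, so A is not diagonalizable.

No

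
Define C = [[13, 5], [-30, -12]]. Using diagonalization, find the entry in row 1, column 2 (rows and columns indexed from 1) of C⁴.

Characteristic polynomial: μ^2 - μ - 6 = (μ - 3)(μ + 2), so the eigenvalues are -2, 3.
μ=3: eigenvector (1, -2).
μ=-2: eigenvector (-1, 3).
P = [[1, -1], [-2, 3]], D = diag(3, -2), P⁻¹ = [[3, 1], [2, 1]].
C⁴ = P·diag(81, 16)·P⁻¹ = [[211, 65], [-390, -114]].
The requested entry is 65.

65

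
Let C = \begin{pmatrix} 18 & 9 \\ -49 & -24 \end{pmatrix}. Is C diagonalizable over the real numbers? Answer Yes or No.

No

Characteristic polynomial: p(s) = s^2 + 6s + 9 = (s + 3)^2.
s = -3 has algebraic multiplicity 2; rank(C + 3I) = 1, so geometric multiplicity = 1.
Geometric multiplicity < algebraic multiplicity, so C is not diagonalizable.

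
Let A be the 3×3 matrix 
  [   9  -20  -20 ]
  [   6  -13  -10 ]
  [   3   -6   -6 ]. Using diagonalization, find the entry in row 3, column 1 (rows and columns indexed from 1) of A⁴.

-1215

Characteristic polynomial: μ^3 + 10μ^2 + 27μ + 18 = (μ + 1)(μ + 3)(μ + 6), so the eigenvalues are -6, -3, -1.
μ=-1: eigenvector (2, 1, 0).
μ=-3: eigenvector (5, 2, 1).
μ=-6: eigenvector (4, 2, 1).
P = [[2, 5, 4], [1, 2, 2], [0, 1, 1]], D = diag(-1, -3, -6), P⁻¹ = [[0, 1, -2], [1, -2, 0], [-1, 2, 1]].
A⁴ = P·diag(1, 81, 1296)·P⁻¹ = [[-4779, 9560, 5180], [-2430, 4861, 2590], [-1215, 2430, 1296]].
The requested entry is -1215.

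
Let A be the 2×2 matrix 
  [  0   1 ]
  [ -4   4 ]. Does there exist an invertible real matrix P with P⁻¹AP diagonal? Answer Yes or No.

No

Characteristic polynomial: p(t) = t^2 - 4t + 4 = (t - 2)^2.
t = 2 has algebraic multiplicity 2; rank(A − 2I) = 1, so geometric multiplicity = 1.
Geometric multiplicity < algebraic multiplicity, so A is not diagonalizable.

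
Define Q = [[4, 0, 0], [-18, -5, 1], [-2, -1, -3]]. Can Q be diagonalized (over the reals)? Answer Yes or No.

No

Characteristic polynomial: p(r) = r^3 + 4r^2 - 16r - 64 = (r - 4)(r + 4)^2.
r = -4 has algebraic multiplicity 2; rank(Q + 4I) = 2, so geometric multiplicity = 1.
Geometric multiplicity < algebraic multiplicity, so Q is not diagonalizable.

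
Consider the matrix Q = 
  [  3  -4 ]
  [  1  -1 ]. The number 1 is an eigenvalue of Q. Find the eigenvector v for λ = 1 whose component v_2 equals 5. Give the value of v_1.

Q − 1I = [[2, -4], [1, -2]].
Solving (Q − 1I)v = 0 gives the eigenspace spanned by (10, 5).
With v_2 = 5, v = (10, 5), so v_1 = 10.

10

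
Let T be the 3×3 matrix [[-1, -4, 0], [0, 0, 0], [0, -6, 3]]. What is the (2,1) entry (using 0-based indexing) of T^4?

-162

Characteristic polynomial: λ^3 - 2λ^2 - 3λ = λ(λ - 3)(λ + 1), so the eigenvalues are -1, 0, 3.
λ=-1: eigenvector (1, 0, 0).
λ=0: eigenvector (-4, 1, 2).
λ=3: eigenvector (0, 0, 1).
P = [[1, -4, 0], [0, 1, 0], [0, 2, 1]], D = diag(-1, 0, 3), P⁻¹ = [[1, 4, 0], [0, 1, 0], [0, -2, 1]].
T⁴ = P·diag(1, 0, 81)·P⁻¹ = [[1, 4, 0], [0, 0, 0], [0, -162, 81]].
The requested entry is -162.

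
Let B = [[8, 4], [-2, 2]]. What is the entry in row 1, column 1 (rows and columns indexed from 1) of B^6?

89216

Characteristic polynomial: s^2 - 10s + 24 = (s - 6)(s - 4), so the eigenvalues are 4, 6.
s=6: eigenvector (-2, 1).
s=4: eigenvector (1, -1).
P = [[-2, 1], [1, -1]], D = diag(6, 4), P⁻¹ = [[-1, -1], [-1, -2]].
B⁶ = P·diag(46656, 4096)·P⁻¹ = [[89216, 85120], [-42560, -38464]].
The requested entry is 89216.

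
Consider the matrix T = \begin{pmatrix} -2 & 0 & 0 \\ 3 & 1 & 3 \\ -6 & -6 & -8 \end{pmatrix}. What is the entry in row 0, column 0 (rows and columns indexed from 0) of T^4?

Characteristic polynomial: r^3 + 9r^2 + 24r + 20 = (r + 2)^2(r + 5), so the eigenvalues are -5, -2, -2.
r=-2: eigenvector (1, -1, 0).
r=-2: eigenvector (0, 1, -1).
r=-5: eigenvector (0, -1, 2).
P = [[1, 0, 0], [-1, 1, -1], [0, -1, 2]], D = diag(-2, -2, -5), P⁻¹ = [[1, 0, 0], [2, 2, 1], [1, 1, 1]].
T⁴ = P·diag(16, 16, 625)·P⁻¹ = [[16, 0, 0], [-609, -593, -609], [1218, 1218, 1234]].
The requested entry is 16.

16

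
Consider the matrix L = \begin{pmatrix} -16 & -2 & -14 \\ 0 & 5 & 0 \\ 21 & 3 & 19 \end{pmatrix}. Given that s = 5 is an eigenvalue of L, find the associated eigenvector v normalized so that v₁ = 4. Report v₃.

-6

L − 5I = [[-21, -2, -14], [0, 0, 0], [21, 3, 14]].
Solving (L − 5I)v = 0 gives the eigenspace spanned by (4, 0, -6).
With v₁ = 4, v = (4, 0, -6), so v₃ = -6.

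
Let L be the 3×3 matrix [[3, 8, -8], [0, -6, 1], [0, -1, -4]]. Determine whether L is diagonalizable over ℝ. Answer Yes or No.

No

Characteristic polynomial: p(λ) = λ^3 + 7λ^2 - 5λ - 75 = (λ - 3)(λ + 5)^2.
λ = -5 has algebraic multiplicity 2; rank(L + 5I) = 2, so geometric multiplicity = 1.
Geometric multiplicity < algebraic multiplicity, so L is not diagonalizable.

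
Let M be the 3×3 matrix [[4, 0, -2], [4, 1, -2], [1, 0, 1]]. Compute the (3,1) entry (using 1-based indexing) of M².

Characteristic polynomial: t^3 - 6t^2 + 11t - 6 = (t - 3)(t - 2)(t - 1), so the eigenvalues are 1, 2, 3.
t=1: eigenvector (0, 1, 0).
t=3: eigenvector (2, 3, 1).
t=2: eigenvector (1, 2, 1).
P = [[0, 2, 1], [1, 3, 2], [0, 1, 1]], D = diag(1, 3, 2), P⁻¹ = [[-1, 1, -1], [1, 0, -1], [-1, 0, 2]].
M² = P·diag(1, 9, 4)·P⁻¹ = [[14, 0, -10], [18, 1, -12], [5, 0, -1]].
The requested entry is 5.

5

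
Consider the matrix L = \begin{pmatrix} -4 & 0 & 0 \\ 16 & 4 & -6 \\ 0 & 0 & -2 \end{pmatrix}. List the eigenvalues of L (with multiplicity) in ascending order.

Characteristic polynomial: p(s) = s^3 + 2s^2 - 16s - 32 = (s - 4)(s + 2)(s + 4).
Roots (with multiplicity): -4, -2, 4.

-4, -2, 4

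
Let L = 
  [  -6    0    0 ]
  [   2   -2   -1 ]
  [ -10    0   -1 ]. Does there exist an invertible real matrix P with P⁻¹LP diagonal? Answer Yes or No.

Characteristic polynomial: p(r) = r^3 + 9r^2 + 20r + 12 = (r + 1)(r + 2)(r + 6).
All 3 eigenvalues are distinct, so L is diagonalizable.

Yes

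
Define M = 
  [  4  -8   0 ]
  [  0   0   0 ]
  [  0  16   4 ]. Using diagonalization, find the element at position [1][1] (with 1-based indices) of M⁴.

256

Characteristic polynomial: λ^3 - 8λ^2 + 16λ = λ(λ - 4)^2, so the eigenvalues are 0, 4, 4.
λ=4: eigenvector (1, 0, -2).
λ=0: eigenvector (2, 1, -4).
λ=4: eigenvector (0, 0, 1).
P = [[1, 2, 0], [0, 1, 0], [-2, -4, 1]], D = diag(4, 0, 4), P⁻¹ = [[1, -2, 0], [0, 1, 0], [2, 0, 1]].
M⁴ = P·diag(256, 0, 256)·P⁻¹ = [[256, -512, 0], [0, 0, 0], [0, 1024, 256]].
The requested entry is 256.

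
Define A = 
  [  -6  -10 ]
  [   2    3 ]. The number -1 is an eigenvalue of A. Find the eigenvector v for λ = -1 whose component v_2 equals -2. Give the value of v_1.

4

A + 1I = [[-5, -10], [2, 4]].
Solving (A + 1I)v = 0 gives the eigenspace spanned by (4, -2).
With v_2 = -2, v = (4, -2), so v_1 = 4.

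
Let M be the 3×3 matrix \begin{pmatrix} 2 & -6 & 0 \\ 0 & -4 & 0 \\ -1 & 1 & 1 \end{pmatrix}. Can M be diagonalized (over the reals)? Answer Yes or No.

Characteristic polynomial: p(μ) = μ^3 + μ^2 - 10μ + 8 = (μ - 2)(μ - 1)(μ + 4).
All 3 eigenvalues are distinct, so M is diagonalizable.

Yes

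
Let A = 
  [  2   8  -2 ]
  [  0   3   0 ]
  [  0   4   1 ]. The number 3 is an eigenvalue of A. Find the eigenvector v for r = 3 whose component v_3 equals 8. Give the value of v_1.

16

A − 3I = [[-1, 8, -2], [0, 0, 0], [0, 4, -2]].
Solving (A − 3I)v = 0 gives the eigenspace spanned by (16, 4, 8).
With v_3 = 8, v = (16, 4, 8), so v_1 = 16.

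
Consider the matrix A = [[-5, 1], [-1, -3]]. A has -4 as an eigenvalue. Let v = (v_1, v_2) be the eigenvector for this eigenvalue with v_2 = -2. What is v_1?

A + 4I = [[-1, 1], [-1, 1]].
Solving (A + 4I)v = 0 gives the eigenspace spanned by (-2, -2).
With v_2 = -2, v = (-2, -2), so v_1 = -2.

-2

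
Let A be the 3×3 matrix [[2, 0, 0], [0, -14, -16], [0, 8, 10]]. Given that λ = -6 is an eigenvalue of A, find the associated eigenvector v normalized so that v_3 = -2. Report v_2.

A + 6I = [[8, 0, 0], [0, -8, -16], [0, 8, 16]].
Solving (A + 6I)v = 0 gives the eigenspace spanned by (0, 4, -2).
With v_3 = -2, v = (0, 4, -2), so v_2 = 4.

4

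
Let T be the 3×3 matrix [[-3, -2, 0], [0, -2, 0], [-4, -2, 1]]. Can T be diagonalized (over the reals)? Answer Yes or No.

Yes

Characteristic polynomial: p(r) = r^3 + 4r^2 + r - 6 = (r - 1)(r + 2)(r + 3).
All 3 eigenvalues are distinct, so T is diagonalizable.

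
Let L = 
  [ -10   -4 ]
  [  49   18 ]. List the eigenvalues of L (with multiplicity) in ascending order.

4, 4

Characteristic polynomial: p(t) = t^2 - 8t + 16 = (t - 4)^2.
Roots (with multiplicity): 4, 4.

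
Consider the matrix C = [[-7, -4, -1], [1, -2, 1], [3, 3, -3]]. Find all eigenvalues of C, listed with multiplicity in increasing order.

-6, -3, -3

Characteristic polynomial: p(t) = t^3 + 12t^2 + 45t + 54 = (t + 3)^2(t + 6).
Roots (with multiplicity): -6, -3, -3.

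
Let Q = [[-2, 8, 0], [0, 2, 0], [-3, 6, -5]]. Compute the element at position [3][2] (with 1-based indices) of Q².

Characteristic polynomial: s^3 + 5s^2 - 4s - 20 = (s - 2)(s + 2)(s + 5), so the eigenvalues are -5, -2, 2.
s=-2: eigenvector (1, 0, -1).
s=2: eigenvector (2, 1, 0).
s=-5: eigenvector (0, 0, 1).
P = [[1, 2, 0], [0, 1, 0], [-1, 0, 1]], D = diag(-2, 2, -5), P⁻¹ = [[1, -2, 0], [0, 1, 0], [1, -2, 1]].
Q² = P·diag(4, 4, 25)·P⁻¹ = [[4, 0, 0], [0, 4, 0], [21, -42, 25]].
The requested entry is -42.

-42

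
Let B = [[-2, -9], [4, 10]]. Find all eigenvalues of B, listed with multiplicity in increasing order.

4, 4

Characteristic polynomial: p(s) = s^2 - 8s + 16 = (s - 4)^2.
Roots (with multiplicity): 4, 4.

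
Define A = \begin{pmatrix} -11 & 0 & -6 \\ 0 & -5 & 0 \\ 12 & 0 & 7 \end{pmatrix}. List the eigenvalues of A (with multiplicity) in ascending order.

Characteristic polynomial: p(s) = s^3 + 9s^2 + 15s - 25 = (s - 1)(s + 5)^2.
Roots (with multiplicity): -5, -5, 1.

-5, -5, 1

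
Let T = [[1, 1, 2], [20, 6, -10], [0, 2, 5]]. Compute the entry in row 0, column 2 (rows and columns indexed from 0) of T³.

-58

Characteristic polynomial: r^3 - 12r^2 + 41r - 30 = (r - 6)(r - 5)(r - 1), so the eigenvalues are 1, 5, 6.
r=5: eigenvector (1, 0, 2).
r=6: eigenvector (1, 1, 2).
r=1: eigenvector (-1, 2, -1).
P = [[1, 1, -1], [0, 1, 2], [2, 2, -1]], D = diag(5, 6, 1), P⁻¹ = [[-5, -1, 3], [4, 1, -2], [-2, 0, 1]].
T³ = P·diag(125, 216, 1)·P⁻¹ = [[241, 91, -58], [860, 216, -430], [480, 182, -115]].
The requested entry is -58.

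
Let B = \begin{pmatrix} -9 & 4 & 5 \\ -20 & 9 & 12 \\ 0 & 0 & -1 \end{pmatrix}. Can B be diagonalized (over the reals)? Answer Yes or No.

Characteristic polynomial: p(λ) = λ^3 + λ^2 - λ - 1 = (λ - 1)(λ + 1)^2.
λ = -1 has algebraic multiplicity 2; rank(B + 1I) = 2, so geometric multiplicity = 1.
Geometric multiplicity < algebraic multiplicity, so B is not diagonalizable.

No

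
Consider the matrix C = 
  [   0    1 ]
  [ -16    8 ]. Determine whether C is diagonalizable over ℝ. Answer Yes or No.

Characteristic polynomial: p(t) = t^2 - 8t + 16 = (t - 4)^2.
t = 4 has algebraic multiplicity 2; rank(C − 4I) = 1, so geometric multiplicity = 1.
Geometric multiplicity < algebraic multiplicity, so C is not diagonalizable.

No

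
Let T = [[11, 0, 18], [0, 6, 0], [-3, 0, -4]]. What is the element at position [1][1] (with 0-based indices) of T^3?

216

Characteristic polynomial: r^3 - 13r^2 + 52r - 60 = (r - 6)(r - 5)(r - 2), so the eigenvalues are 2, 5, 6.
r=6: eigenvector (0, 1, 0).
r=5: eigenvector (3, 0, -1).
r=2: eigenvector (-2, 0, 1).
P = [[0, 3, -2], [1, 0, 0], [0, -1, 1]], D = diag(6, 5, 2), P⁻¹ = [[0, 1, 0], [1, 0, 2], [1, 0, 3]].
T³ = P·diag(216, 125, 8)·P⁻¹ = [[359, 0, 702], [0, 216, 0], [-117, 0, -226]].
The requested entry is 216.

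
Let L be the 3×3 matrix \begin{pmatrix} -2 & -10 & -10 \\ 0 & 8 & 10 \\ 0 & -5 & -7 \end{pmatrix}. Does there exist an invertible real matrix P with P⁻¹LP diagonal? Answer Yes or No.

Yes

Characteristic polynomial: p(μ) = μ^3 + μ^2 - 8μ - 12 = (μ - 3)(μ + 2)^2.
μ = -2 has algebraic multiplicity 2; rank(L + 2I) = 1, so geometric multiplicity = 2.
Every eigenvalue has geometric = algebraic multiplicity, so L is diagonalizable.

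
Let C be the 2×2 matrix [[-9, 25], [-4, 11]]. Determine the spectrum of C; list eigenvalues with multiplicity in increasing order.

Characteristic polynomial: p(λ) = λ^2 - 2λ + 1 = (λ - 1)^2.
Roots (with multiplicity): 1, 1.

1, 1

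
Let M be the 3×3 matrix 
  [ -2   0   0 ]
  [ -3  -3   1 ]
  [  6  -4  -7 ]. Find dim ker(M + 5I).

M + 5I = [[3, 0, 0], [-3, 2, 1], [6, -4, -2]].
This matrix has rank 2, so its null space has dimension 3 − 2 = 1.

1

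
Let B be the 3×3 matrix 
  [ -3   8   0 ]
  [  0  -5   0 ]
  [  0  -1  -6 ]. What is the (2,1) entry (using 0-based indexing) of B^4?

Characteristic polynomial: s^3 + 14s^2 + 63s + 90 = (s + 3)(s + 5)(s + 6), so the eigenvalues are -6, -5, -3.
s=-5: eigenvector (-4, 1, -1).
s=-3: eigenvector (1, 0, 0).
s=-6: eigenvector (0, 0, 1).
P = [[-4, 1, 0], [1, 0, 0], [-1, 0, 1]], D = diag(-5, -3, -6), P⁻¹ = [[0, 1, 0], [1, 4, 0], [0, 1, 1]].
B⁴ = P·diag(625, 81, 1296)·P⁻¹ = [[81, -2176, 0], [0, 625, 0], [0, 671, 1296]].
The requested entry is 671.

671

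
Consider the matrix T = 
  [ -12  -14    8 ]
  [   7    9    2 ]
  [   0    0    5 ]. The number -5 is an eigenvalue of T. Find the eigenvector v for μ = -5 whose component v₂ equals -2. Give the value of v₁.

T + 5I = [[-7, -14, 8], [7, 14, 2], [0, 0, 10]].
Solving (T + 5I)v = 0 gives the eigenspace spanned by (4, -2, 0).
With v₂ = -2, v = (4, -2, 0), so v₁ = 4.

4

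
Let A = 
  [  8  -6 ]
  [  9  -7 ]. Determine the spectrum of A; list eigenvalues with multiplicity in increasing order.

Characteristic polynomial: p(s) = s^2 - s - 2 = (s - 2)(s + 1).
Roots (with multiplicity): -1, 2.

-1, 2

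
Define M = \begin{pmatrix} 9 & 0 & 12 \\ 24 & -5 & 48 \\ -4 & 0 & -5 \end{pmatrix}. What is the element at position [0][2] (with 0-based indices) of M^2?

48

Characteristic polynomial: s^3 + s^2 - 17s + 15 = (s - 3)(s - 1)(s + 5), so the eigenvalues are -5, 1, 3.
s=1: eigenvector (-3, 4, 2).
s=3: eigenvector (-2, 0, 1).
s=-5: eigenvector (0, 1, 0).
P = [[-3, -2, 0], [4, 0, 1], [2, 1, 0]], D = diag(1, 3, -5), P⁻¹ = [[1, 0, 2], [-2, 0, -3], [-4, 1, -8]].
M² = P·diag(1, 9, 25)·P⁻¹ = [[33, 0, 48], [-96, 25, -192], [-16, 0, -23]].
The requested entry is 48.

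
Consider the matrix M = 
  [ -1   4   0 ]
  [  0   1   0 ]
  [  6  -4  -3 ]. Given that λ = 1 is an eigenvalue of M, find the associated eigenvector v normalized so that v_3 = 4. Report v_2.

M − 1I = [[-2, 4, 0], [0, 0, 0], [6, -4, -4]].
Solving (M − 1I)v = 0 gives the eigenspace spanned by (4, 2, 4).
With v_3 = 4, v = (4, 2, 4), so v_2 = 2.

2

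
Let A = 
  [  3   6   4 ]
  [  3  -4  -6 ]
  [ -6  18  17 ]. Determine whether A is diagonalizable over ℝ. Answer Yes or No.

Characteristic polynomial: p(μ) = μ^3 - 16μ^2 + 85μ - 150 = (μ - 6)(μ - 5)^2.
μ = 5 has algebraic multiplicity 2; rank(A − 5I) = 1, so geometric multiplicity = 2.
Every eigenvalue has geometric = algebraic multiplicity, so A is diagonalizable.

Yes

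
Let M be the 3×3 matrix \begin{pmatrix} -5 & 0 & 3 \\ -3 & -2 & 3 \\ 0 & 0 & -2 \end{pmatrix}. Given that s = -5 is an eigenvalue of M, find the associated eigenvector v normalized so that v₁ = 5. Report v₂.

5

M + 5I = [[0, 0, 3], [-3, 3, 3], [0, 0, 3]].
Solving (M + 5I)v = 0 gives the eigenspace spanned by (5, 5, 0).
With v₁ = 5, v = (5, 5, 0), so v₂ = 5.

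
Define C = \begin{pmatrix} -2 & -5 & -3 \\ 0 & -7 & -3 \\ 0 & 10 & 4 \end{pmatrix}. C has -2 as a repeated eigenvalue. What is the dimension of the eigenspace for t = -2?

C + 2I = [[0, -5, -3], [0, -5, -3], [0, 10, 6]].
This matrix has rank 1, so its null space has dimension 3 − 1 = 2.

2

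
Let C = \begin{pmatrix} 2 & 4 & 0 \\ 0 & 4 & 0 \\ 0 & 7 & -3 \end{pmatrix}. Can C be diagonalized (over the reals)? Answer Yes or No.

Characteristic polynomial: p(t) = t^3 - 3t^2 - 10t + 24 = (t - 4)(t - 2)(t + 3).
All 3 eigenvalues are distinct, so C is diagonalizable.

Yes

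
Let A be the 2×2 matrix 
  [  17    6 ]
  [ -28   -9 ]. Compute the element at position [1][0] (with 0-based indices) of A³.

-1372

Characteristic polynomial: t^2 - 8t + 15 = (t - 5)(t - 3), so the eigenvalues are 3, 5.
t=5: eigenvector (1, -2).
t=3: eigenvector (-3, 7).
P = [[1, -3], [-2, 7]], D = diag(5, 3), P⁻¹ = [[7, 3], [2, 1]].
A³ = P·diag(125, 27)·P⁻¹ = [[713, 294], [-1372, -561]].
The requested entry is -1372.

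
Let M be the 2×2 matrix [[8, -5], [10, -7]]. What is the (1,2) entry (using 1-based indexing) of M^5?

Characteristic polynomial: s^2 - s - 6 = (s - 3)(s + 2), so the eigenvalues are -2, 3.
s=-2: eigenvector (-1, -2).
s=3: eigenvector (1, 1).
P = [[-1, 1], [-2, 1]], D = diag(-2, 3), P⁻¹ = [[1, -1], [2, -1]].
M⁵ = P·diag(-32, 243)·P⁻¹ = [[518, -275], [550, -307]].
The requested entry is -275.

-275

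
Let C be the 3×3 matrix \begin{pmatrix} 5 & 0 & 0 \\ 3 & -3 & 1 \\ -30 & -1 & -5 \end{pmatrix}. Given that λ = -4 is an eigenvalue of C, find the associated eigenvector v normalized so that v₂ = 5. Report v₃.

-5

C + 4I = [[9, 0, 0], [3, 1, 1], [-30, -1, -1]].
Solving (C + 4I)v = 0 gives the eigenspace spanned by (0, 5, -5).
With v₂ = 5, v = (0, 5, -5), so v₃ = -5.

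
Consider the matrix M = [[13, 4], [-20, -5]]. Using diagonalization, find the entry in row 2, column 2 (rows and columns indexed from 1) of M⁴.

-2095

Characteristic polynomial: t^2 - 8t + 15 = (t - 5)(t - 3), so the eigenvalues are 3, 5.
t=3: eigenvector (-2, 5).
t=5: eigenvector (1, -2).
P = [[-2, 1], [5, -2]], D = diag(3, 5), P⁻¹ = [[2, 1], [5, 2]].
M⁴ = P·diag(81, 625)·P⁻¹ = [[2801, 1088], [-5440, -2095]].
The requested entry is -2095.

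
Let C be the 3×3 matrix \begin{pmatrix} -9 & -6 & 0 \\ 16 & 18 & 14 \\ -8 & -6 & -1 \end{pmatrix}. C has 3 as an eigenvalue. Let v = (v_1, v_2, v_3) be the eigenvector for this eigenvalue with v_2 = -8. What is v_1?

C − 3I = [[-12, -6, 0], [16, 15, 14], [-8, -6, -4]].
Solving (C − 3I)v = 0 gives the eigenspace spanned by (4, -8, 4).
With v_2 = -8, v = (4, -8, 4), so v_1 = 4.

4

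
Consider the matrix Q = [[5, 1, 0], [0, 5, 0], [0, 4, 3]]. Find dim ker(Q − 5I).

Q − 5I = [[0, 1, 0], [0, 0, 0], [0, 4, -2]].
This matrix has rank 2, so its null space has dimension 3 − 2 = 1.

1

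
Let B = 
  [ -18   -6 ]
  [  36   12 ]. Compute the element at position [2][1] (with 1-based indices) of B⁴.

Characteristic polynomial: λ^2 + 6λ = λ(λ + 6), so the eigenvalues are -6, 0.
λ=0: eigenvector (1, -3).
λ=-6: eigenvector (1, -2).
P = [[1, 1], [-3, -2]], D = diag(0, -6), P⁻¹ = [[-2, -1], [3, 1]].
B⁴ = P·diag(0, 1296)·P⁻¹ = [[3888, 1296], [-7776, -2592]].
The requested entry is -7776.

-7776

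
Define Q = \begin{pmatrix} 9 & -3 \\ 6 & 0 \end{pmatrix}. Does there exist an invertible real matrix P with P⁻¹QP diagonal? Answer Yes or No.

Characteristic polynomial: p(t) = t^2 - 9t + 18 = (t - 6)(t - 3).
All 2 eigenvalues are distinct, so Q is diagonalizable.

Yes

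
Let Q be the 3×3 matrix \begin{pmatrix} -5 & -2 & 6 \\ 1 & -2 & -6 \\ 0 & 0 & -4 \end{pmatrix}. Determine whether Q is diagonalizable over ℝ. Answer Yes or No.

Yes

Characteristic polynomial: p(λ) = λ^3 + 11λ^2 + 40λ + 48 = (λ + 3)(λ + 4)^2.
λ = -4 has algebraic multiplicity 2; rank(Q + 4I) = 1, so geometric multiplicity = 2.
Every eigenvalue has geometric = algebraic multiplicity, so Q is diagonalizable.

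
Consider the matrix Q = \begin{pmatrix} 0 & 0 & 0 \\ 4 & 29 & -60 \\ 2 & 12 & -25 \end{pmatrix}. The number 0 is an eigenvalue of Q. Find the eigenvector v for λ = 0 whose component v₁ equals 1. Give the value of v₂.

4

Q = [[0, 0, 0], [4, 29, -60], [2, 12, -25]].
Solving (Q)v = 0 gives the eigenspace spanned by (1, 4, 2).
With v₁ = 1, v = (1, 4, 2), so v₂ = 4.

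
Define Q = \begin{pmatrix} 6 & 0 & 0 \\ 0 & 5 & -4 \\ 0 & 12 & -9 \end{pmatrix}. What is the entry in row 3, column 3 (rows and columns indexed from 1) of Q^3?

Characteristic polynomial: λ^3 - 2λ^2 - 21λ - 18 = (λ - 6)(λ + 1)(λ + 3), so the eigenvalues are -3, -1, 6.
λ=6: eigenvector (1, 0, 0).
λ=-3: eigenvector (0, -1, -2).
λ=-1: eigenvector (0, 2, 3).
P = [[1, 0, 0], [0, -1, 2], [0, -2, 3]], D = diag(6, -3, -1), P⁻¹ = [[1, 0, 0], [0, 3, -2], [0, 2, -1]].
Q³ = P·diag(216, -27, -1)·P⁻¹ = [[216, 0, 0], [0, 77, -52], [0, 156, -105]].
The requested entry is -105.

-105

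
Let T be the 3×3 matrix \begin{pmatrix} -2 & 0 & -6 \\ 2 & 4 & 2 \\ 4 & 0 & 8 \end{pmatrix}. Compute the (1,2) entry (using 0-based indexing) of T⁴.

Characteristic polynomial: r^3 - 10r^2 + 32r - 32 = (r - 4)^2(r - 2), so the eigenvalues are 2, 4, 4.
r=4: eigenvector (0, 1, 0).
r=2: eigenvector (3, -1, -2).
r=4: eigenvector (-1, 0, 1).
P = [[0, 3, -1], [1, -1, 0], [0, -2, 1]], D = diag(4, 2, 4), P⁻¹ = [[1, 1, 1], [1, 0, 1], [2, 0, 3]].
T⁴ = P·diag(256, 16, 256)·P⁻¹ = [[-464, 0, -720], [240, 256, 240], [480, 0, 736]].
The requested entry is 240.

240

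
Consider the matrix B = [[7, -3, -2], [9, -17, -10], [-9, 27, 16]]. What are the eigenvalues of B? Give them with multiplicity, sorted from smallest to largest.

-2, 4, 4

Characteristic polynomial: p(s) = s^3 - 6s^2 + 32 = (s - 4)^2(s + 2).
Roots (with multiplicity): -2, 4, 4.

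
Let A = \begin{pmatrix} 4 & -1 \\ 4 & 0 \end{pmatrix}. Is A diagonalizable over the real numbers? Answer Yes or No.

Characteristic polynomial: p(μ) = μ^2 - 4μ + 4 = (μ - 2)^2.
μ = 2 has algebraic multiplicity 2; rank(A − 2I) = 1, so geometric multiplicity = 1.
Geometric multiplicity < algebraic multiplicity, so A is not diagonalizable.

No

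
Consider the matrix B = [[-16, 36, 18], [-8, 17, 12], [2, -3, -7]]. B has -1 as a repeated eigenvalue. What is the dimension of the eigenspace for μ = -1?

B + 1I = [[-15, 36, 18], [-8, 18, 12], [2, -3, -6]].
This matrix has rank 2, so its null space has dimension 3 − 2 = 1.

1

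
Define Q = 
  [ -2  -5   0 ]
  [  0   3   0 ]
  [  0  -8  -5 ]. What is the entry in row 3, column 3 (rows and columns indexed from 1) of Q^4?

625

Characteristic polynomial: r^3 + 4r^2 - 11r - 30 = (r - 3)(r + 2)(r + 5), so the eigenvalues are -5, -2, 3.
r=-2: eigenvector (1, 0, 0).
r=3: eigenvector (-1, 1, -1).
r=-5: eigenvector (0, 0, 1).
P = [[1, -1, 0], [0, 1, 0], [0, -1, 1]], D = diag(-2, 3, -5), P⁻¹ = [[1, 1, 0], [0, 1, 0], [0, 1, 1]].
Q⁴ = P·diag(16, 81, 625)·P⁻¹ = [[16, -65, 0], [0, 81, 0], [0, 544, 625]].
The requested entry is 625.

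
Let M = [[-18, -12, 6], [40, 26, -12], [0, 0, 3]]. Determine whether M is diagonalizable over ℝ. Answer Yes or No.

Characteristic polynomial: p(r) = r^3 - 11r^2 + 36r - 36 = (r - 6)(r - 3)(r - 2).
All 3 eigenvalues are distinct, so M is diagonalizable.

Yes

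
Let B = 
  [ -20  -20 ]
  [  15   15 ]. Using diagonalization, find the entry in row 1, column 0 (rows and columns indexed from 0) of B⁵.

9375

Characteristic polynomial: μ^2 + 5μ = μ(μ + 5), so the eigenvalues are -5, 0.
μ=0: eigenvector (-1, 1).
μ=-5: eigenvector (4, -3).
P = [[-1, 4], [1, -3]], D = diag(0, -5), P⁻¹ = [[3, 4], [1, 1]].
B⁵ = P·diag(0, -3125)·P⁻¹ = [[-12500, -12500], [9375, 9375]].
The requested entry is 9375.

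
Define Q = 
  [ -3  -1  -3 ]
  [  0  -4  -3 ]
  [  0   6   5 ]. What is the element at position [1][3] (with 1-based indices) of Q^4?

Characteristic polynomial: μ^3 + 2μ^2 - 5μ - 6 = (μ - 2)(μ + 1)(μ + 3), so the eigenvalues are -3, -1, 2.
μ=-3: eigenvector (1, 0, 0).
μ=-1: eigenvector (-1, -1, 1).
μ=2: eigenvector (-1, -1, 2).
P = [[1, -1, -1], [0, -1, -1], [0, 1, 2]], D = diag(-3, -1, 2), P⁻¹ = [[1, -1, 0], [0, -2, -1], [0, 1, 1]].
Q⁴ = P·diag(81, 1, 16)·P⁻¹ = [[81, -95, -15], [0, -14, -15], [0, 30, 31]].
The requested entry is -15.

-15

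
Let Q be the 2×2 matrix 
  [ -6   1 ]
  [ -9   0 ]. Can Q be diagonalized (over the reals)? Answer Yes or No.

Characteristic polynomial: p(μ) = μ^2 + 6μ + 9 = (μ + 3)^2.
μ = -3 has algebraic multiplicity 2; rank(Q + 3I) = 1, so geometric multiplicity = 1.
Geometric multiplicity < algebraic multiplicity, so Q is not diagonalizable.

No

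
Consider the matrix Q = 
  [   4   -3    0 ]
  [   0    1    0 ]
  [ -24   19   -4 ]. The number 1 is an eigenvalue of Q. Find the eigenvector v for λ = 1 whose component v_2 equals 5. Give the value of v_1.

Q − 1I = [[3, -3, 0], [0, 0, 0], [-24, 19, -5]].
Solving (Q − 1I)v = 0 gives the eigenspace spanned by (5, 5, -5).
With v_2 = 5, v = (5, 5, -5), so v_1 = 5.

5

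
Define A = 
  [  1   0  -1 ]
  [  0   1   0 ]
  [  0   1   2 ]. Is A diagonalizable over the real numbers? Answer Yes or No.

No

Characteristic polynomial: p(s) = s^3 - 4s^2 + 5s - 2 = (s - 2)(s - 1)^2.
s = 1 has algebraic multiplicity 2; rank(A − 1I) = 2, so geometric multiplicity = 1.
Geometric multiplicity < algebraic multiplicity, so A is not diagonalizable.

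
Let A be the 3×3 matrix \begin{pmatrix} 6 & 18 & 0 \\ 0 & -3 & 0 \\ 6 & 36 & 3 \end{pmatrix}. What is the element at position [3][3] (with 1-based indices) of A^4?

Characteristic polynomial: λ^3 - 6λ^2 - 9λ + 54 = (λ - 6)(λ - 3)(λ + 3), so the eigenvalues are -3, 3, 6.
λ=6: eigenvector (1, 0, 2).
λ=3: eigenvector (0, 0, 1).
λ=-3: eigenvector (-2, 1, -4).
P = [[1, 0, -2], [0, 0, 1], [2, 1, -4]], D = diag(6, 3, -3), P⁻¹ = [[1, 2, 0], [-2, 0, 1], [0, 1, 0]].
A⁴ = P·diag(1296, 81, 81)·P⁻¹ = [[1296, 2430, 0], [0, 81, 0], [2430, 4860, 81]].
The requested entry is 81.

81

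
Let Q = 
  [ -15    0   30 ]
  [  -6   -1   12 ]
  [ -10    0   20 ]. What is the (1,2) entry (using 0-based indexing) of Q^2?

Characteristic polynomial: r^3 - 4r^2 - 5r = r(r - 5)(r + 1), so the eigenvalues are -1, 0, 5.
r=5: eigenvector (3, 1, 2).
r=-1: eigenvector (0, 1, 0).
r=0: eigenvector (-2, 0, -1).
P = [[3, 0, -2], [1, 1, 0], [2, 0, -1]], D = diag(5, -1, 0), P⁻¹ = [[-1, 0, 2], [1, 1, -2], [-2, 0, 3]].
Q² = P·diag(25, 1, 0)·P⁻¹ = [[-75, 0, 150], [-24, 1, 48], [-50, 0, 100]].
The requested entry is 48.

48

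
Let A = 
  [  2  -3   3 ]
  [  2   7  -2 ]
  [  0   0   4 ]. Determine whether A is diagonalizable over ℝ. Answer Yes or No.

Characteristic polynomial: p(t) = t^3 - 13t^2 + 56t - 80 = (t - 5)(t - 4)^2.
t = 4 has algebraic multiplicity 2; rank(A − 4I) = 2, so geometric multiplicity = 1.
Geometric multiplicity < algebraic multiplicity, so A is not diagonalizable.

No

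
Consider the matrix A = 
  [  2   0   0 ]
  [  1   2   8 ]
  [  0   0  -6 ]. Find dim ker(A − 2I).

A − 2I = [[0, 0, 0], [1, 0, 8], [0, 0, -8]].
This matrix has rank 2, so its null space has dimension 3 − 2 = 1.

1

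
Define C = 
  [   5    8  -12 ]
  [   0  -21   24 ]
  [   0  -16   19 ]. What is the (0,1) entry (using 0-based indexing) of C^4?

2176

Characteristic polynomial: s^3 - 3s^2 - 25s + 75 = (s - 5)(s - 3)(s + 5), so the eigenvalues are -5, 3, 5.
s=5: eigenvector (1, 0, 0).
s=-5: eigenvector (0, -3, -2).
s=3: eigenvector (-2, -1, -1).
P = [[1, 0, -2], [0, -3, -1], [0, -2, -1]], D = diag(5, -5, 3), P⁻¹ = [[1, 4, -6], [0, -1, 1], [0, 2, -3]].
C⁴ = P·diag(625, 625, 81)·P⁻¹ = [[625, 2176, -3264], [0, 1713, -1632], [0, 1088, -1007]].
The requested entry is 2176.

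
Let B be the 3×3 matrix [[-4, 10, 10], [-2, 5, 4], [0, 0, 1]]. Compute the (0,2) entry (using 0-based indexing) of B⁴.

10

Characteristic polynomial: s^3 - 2s^2 + s = s(s - 1)^2, so the eigenvalues are 0, 1, 1.
s=0: eigenvector (5, 2, 0).
s=1: eigenvector (10, 4, 1).
s=1: eigenvector (2, 1, 0).
P = [[5, 10, 2], [2, 4, 1], [0, 1, 0]], D = diag(0, 1, 1), P⁻¹ = [[1, -2, -2], [0, 0, 1], [-2, 5, 0]].
B⁴ = P·diag(0, 1, 1)·P⁻¹ = [[-4, 10, 10], [-2, 5, 4], [0, 0, 1]].
The requested entry is 10.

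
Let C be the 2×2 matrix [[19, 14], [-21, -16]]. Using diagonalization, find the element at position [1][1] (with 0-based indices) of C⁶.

-31058

Characteristic polynomial: s^2 - 3s - 10 = (s - 5)(s + 2), so the eigenvalues are -2, 5.
s=-2: eigenvector (-2, 3).
s=5: eigenvector (1, -1).
P = [[-2, 1], [3, -1]], D = diag(-2, 5), P⁻¹ = [[1, 1], [3, 2]].
C⁶ = P·diag(64, 15625)·P⁻¹ = [[46747, 31122], [-46683, -31058]].
The requested entry is -31058.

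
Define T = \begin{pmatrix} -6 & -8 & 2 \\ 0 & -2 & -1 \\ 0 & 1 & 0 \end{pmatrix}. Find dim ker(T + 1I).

T + 1I = [[-5, -8, 2], [0, -1, -1], [0, 1, 1]].
This matrix has rank 2, so its null space has dimension 3 − 2 = 1.

1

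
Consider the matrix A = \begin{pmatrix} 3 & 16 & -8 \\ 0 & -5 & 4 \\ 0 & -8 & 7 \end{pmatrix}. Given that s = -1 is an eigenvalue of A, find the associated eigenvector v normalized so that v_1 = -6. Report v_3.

A + 1I = [[4, 16, -8], [0, -4, 4], [0, -8, 8]].
Solving (A + 1I)v = 0 gives the eigenspace spanned by (-6, 3, 3).
With v_1 = -6, v = (-6, 3, 3), so v_3 = 3.

3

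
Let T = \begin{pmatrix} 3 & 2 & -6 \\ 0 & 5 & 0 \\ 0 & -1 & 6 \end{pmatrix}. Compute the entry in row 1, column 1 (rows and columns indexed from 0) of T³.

Characteristic polynomial: λ^3 - 14λ^2 + 63λ - 90 = (λ - 6)(λ - 5)(λ - 3), so the eigenvalues are 3, 5, 6.
λ=5: eigenvector (-2, 1, 1).
λ=3: eigenvector (1, 0, 0).
λ=6: eigenvector (-2, 0, 1).
P = [[-2, 1, -2], [1, 0, 0], [1, 0, 1]], D = diag(5, 3, 6), P⁻¹ = [[0, 1, 0], [1, 0, 2], [0, -1, 1]].
T³ = P·diag(125, 27, 216)·P⁻¹ = [[27, 182, -378], [0, 125, 0], [0, -91, 216]].
The requested entry is 125.

125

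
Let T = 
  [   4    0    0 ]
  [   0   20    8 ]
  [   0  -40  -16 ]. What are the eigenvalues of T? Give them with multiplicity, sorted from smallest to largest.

Characteristic polynomial: p(r) = r^3 - 8r^2 + 16r = r(r - 4)^2.
Roots (with multiplicity): 0, 4, 4.

0, 4, 4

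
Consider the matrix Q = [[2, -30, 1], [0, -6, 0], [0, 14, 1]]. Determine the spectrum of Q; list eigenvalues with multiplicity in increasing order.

Characteristic polynomial: p(μ) = μ^3 + 3μ^2 - 16μ + 12 = (μ - 2)(μ - 1)(μ + 6).
Roots (with multiplicity): -6, 1, 2.

-6, 1, 2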